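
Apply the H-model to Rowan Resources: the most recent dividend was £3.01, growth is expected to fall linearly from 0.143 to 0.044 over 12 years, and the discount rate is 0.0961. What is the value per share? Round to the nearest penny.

£94.63

H-model: P₀ = D₀[(1+g_L) + H(g_S−g_L)]/(r−g_L), with H = 12/2 = 6.
P₀ = 3.01 × [(1+0.044) + 6×(0.143−0.044)] / (0.0961−0.044)
   = 3.01 × 1.6380 / 0.0521 = 94.6330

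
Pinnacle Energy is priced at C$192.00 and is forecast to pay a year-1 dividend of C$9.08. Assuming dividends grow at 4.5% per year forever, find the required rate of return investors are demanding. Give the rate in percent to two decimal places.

Rearranging the constant-growth DDM: r = D₁/P₀ + g.
r = 9.0800 / 192.00 + 0.045 = 0.04729 + 0.045 = 0.09229

9.23%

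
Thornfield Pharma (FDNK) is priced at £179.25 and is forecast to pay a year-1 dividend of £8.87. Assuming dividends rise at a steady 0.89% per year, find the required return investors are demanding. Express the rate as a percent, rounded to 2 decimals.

5.84%

Rearranging the constant-growth DDM: r = D₁/P₀ + g.
r = 8.8700 / 179.25 + 0.0089 = 0.04948 + 0.0089 = 0.05838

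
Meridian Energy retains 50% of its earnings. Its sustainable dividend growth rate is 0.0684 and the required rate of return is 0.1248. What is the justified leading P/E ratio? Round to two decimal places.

8.87

Payout ratio b = 1 − 0.50 = 0.50.
Justified leading P/E = b/(r−g) = 0.50/(0.1248−0.0684) = 8.8652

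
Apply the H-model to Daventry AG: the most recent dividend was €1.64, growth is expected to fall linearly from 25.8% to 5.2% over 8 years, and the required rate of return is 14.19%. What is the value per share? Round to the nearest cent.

€34.22

H-model: P₀ = D₀[(1+g_L) + H(g_S−g_L)]/(r−g_L), with H = 8/2 = 4.
P₀ = 1.64 × [(1+0.052) + 4×(0.258−0.052)] / (0.1419−0.052)
   = 1.64 × 1.8760 / 0.0899 = 34.2229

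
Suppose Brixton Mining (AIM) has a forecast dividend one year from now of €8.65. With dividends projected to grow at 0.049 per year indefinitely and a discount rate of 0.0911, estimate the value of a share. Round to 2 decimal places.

Gordon growth model: P₀ = D₁/(r − g), with D₁ = 8.65 given directly.
P₀ = 8.6500 / (0.0911 − 0.049) = 8.6500 / 0.0421 = 205.4632

€205.46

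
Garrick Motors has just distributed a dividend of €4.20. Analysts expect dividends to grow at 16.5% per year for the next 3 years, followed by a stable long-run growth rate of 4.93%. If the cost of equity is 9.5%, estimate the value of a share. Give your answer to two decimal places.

Two-stage DDM. Project D₁…D_3 at 0.165, terminal growth 0.0493, discount at r = 0.095.
D_1 = 4.8930
D_2 = 5.7003
D_3 = 6.6409
Terminal value at t=3: TV = D_4/(r−g) = 6.9683/(0.095−0.0493) = 152.4792
P₀ = 4.8930/(1+0.095)^1 + 5.7003/(1+0.095)^2 + 6.6409/(1+0.095)^3 + 152.4792/(1+0.095)^3 = 130.4171

€130.42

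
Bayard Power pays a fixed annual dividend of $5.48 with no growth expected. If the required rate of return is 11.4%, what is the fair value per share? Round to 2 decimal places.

Zero-growth DDM (perpetuity): P₀ = D/r = 5.48 / 0.114 = 48.0702

$48.07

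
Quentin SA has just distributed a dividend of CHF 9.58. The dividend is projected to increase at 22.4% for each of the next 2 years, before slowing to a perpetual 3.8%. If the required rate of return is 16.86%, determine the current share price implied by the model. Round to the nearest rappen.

CHF 104.08

Two-stage DDM. Project D₁…D_2 at 0.224, terminal growth 0.038, discount at r = 0.1686.
D_1 = 11.7259
D_2 = 14.3525
Terminal value at t=2: TV = D_3/(r−g) = 14.8979/(0.1686−0.038) = 114.0729
P₀ = 11.7259/(1+0.1686)^1 + 14.3525/(1+0.1686)^2 + 114.0729/(1+0.1686)^2 = 104.0756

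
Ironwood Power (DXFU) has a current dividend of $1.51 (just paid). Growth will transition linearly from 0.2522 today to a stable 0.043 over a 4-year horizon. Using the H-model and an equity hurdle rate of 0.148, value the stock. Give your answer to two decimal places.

H-model: P₀ = D₀[(1+g_L) + H(g_S−g_L)]/(r−g_L), with H = 4/2 = 2.
P₀ = 1.51 × [(1+0.043) + 2×(0.2522−0.043)] / (0.148−0.043)
   = 1.51 × 1.4614 / 0.105 = 21.0163

$21.02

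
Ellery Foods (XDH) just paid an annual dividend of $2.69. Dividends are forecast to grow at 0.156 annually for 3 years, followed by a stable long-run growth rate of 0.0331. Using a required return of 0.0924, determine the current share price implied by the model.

Two-stage DDM. Project D₁…D_3 at 0.156, terminal growth 0.0331, discount at r = 0.0924.
D_1 = 3.1096
D_2 = 3.5947
D_3 = 4.1555
Terminal value at t=3: TV = D_4/(r−g) = 4.2931/(0.0924−0.0331) = 72.3958
P₀ = 3.1096/(1+0.0924)^1 + 3.5947/(1+0.0924)^2 + 4.1555/(1+0.0924)^3 + 72.3958/(1+0.0924)^3 = 64.5819

$64.58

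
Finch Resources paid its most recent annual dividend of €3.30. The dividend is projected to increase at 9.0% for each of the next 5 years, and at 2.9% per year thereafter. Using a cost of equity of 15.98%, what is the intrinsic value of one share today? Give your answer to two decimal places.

Two-stage DDM. Project D₁…D_5 at 0.09, terminal growth 0.029, discount at r = 0.1598.
D_1 = 3.5970
D_2 = 3.9207
D_3 = 4.2736
D_4 = 4.6582
D_5 = 5.0775
Terminal value at t=5: TV = D_6/(r−g) = 5.2247/(0.1598−0.029) = 39.9442
P₀ = 3.5970/(1+0.1598)^1 + 3.9207/(1+0.1598)^2 + 4.2736/(1+0.1598)^3 + 4.6582/(1+0.1598)^4 + 5.0775/(1+0.1598)^5 + 39.9442/(1+0.1598)^5 = 32.7838

€32.78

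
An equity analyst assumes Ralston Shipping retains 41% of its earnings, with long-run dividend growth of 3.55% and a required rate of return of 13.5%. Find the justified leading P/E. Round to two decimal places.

5.93

Payout ratio b = 1 − 0.41 = 0.59.
Justified leading P/E = b/(r−g) = 0.59/(0.135−0.0355) = 5.9296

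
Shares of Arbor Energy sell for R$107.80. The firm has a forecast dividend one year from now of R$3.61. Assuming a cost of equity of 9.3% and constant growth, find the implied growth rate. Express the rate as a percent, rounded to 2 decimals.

From P₀ = D₁/(r − g), the implied growth is g = r − D₁/P₀.
g = 0.093 − 3.61/107.80 = 0.093 − 0.03349 = 0.05951

5.95%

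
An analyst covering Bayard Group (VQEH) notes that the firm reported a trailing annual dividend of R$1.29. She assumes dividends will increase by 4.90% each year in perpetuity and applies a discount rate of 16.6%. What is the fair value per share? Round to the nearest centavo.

Gordon growth model: P₀ = D₁/(r − g). D₁ = 1.29 × (1 + 0.049) = 1.3532.
P₀ = 1.3532 / (0.166 − 0.049) = 1.3532 / 0.117 = 11.5659

R$11.57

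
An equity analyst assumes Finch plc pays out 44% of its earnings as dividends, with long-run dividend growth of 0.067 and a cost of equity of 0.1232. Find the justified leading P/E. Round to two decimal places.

7.83

Justified leading P/E = b/(r−g) = 0.44/(0.1232−0.067) = 7.8292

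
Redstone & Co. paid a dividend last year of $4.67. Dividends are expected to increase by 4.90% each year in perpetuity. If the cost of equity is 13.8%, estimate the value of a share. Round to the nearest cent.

Gordon growth model: P₀ = D₁/(r − g). D₁ = 4.67 × (1 + 0.049) = 4.8988.
P₀ = 4.8988 / (0.138 − 0.049) = 4.8988 / 0.089 = 55.0430

$55.04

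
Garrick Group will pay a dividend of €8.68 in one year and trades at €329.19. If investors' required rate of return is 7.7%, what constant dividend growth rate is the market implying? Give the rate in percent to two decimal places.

From P₀ = D₁/(r − g), the implied growth is g = r − D₁/P₀.
g = 0.077 − 8.68/329.19 = 0.077 − 0.02637 = 0.05063

5.06%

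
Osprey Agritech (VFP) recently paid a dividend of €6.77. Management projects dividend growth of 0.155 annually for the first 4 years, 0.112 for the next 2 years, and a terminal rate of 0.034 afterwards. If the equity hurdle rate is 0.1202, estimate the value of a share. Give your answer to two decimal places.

Three-stage DDM. Project D₁…D_6; terminal Gordon value at t=6 with g = 0.034; discount at r = 0.1202.
D_1 = 7.8194
D_2 = 9.0313
D_3 = 10.4312
D_4 = 12.0480
D_5 = 13.3974
D_6 = 14.8979
TV_6 = 15.4045/(0.1202−0.034) = 178.7061
P₀ = Σ Dₜ/(1+r)ᵗ + TV_6/(1+r)^6 = 134.8256

€134.83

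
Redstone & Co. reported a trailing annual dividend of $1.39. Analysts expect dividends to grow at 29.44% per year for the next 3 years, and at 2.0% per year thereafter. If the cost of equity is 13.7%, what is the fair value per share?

Two-stage DDM. Project D₁…D_3 at 0.2944, terminal growth 0.02, discount at r = 0.137.
D_1 = 1.7992
D_2 = 2.3289
D_3 = 3.0145
Terminal value at t=3: TV = D_4/(r−g) = 3.0748/(0.137−0.02) = 26.2806
P₀ = 1.7992/(1+0.137)^1 + 2.3289/(1+0.137)^2 + 3.0145/(1+0.137)^3 + 26.2806/(1+0.137)^3 = 23.3142

$23.31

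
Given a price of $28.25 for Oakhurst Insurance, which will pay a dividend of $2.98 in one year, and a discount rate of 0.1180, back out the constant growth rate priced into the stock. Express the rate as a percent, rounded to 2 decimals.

From P₀ = D₁/(r − g), the implied growth is g = r − D₁/P₀.
g = 0.118 − 2.98/28.25 = 0.118 − 0.10549 = 0.01251

1.25%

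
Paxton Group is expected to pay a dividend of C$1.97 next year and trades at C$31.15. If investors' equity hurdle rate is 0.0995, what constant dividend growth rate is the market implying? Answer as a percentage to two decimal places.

3.63%

From P₀ = D₁/(r − g), the implied growth is g = r − D₁/P₀.
g = 0.0995 − 1.97/31.15 = 0.0995 − 0.06324 = 0.03626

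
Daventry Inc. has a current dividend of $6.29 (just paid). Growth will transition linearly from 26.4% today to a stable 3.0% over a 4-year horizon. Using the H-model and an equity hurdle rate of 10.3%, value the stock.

H-model: P₀ = D₀[(1+g_L) + H(g_S−g_L)]/(r−g_L), with H = 4/2 = 2.
P₀ = 6.29 × [(1+0.03) + 2×(0.264−0.03)] / (0.103−0.03)
   = 6.29 × 1.4980 / 0.073 = 129.0742

$129.07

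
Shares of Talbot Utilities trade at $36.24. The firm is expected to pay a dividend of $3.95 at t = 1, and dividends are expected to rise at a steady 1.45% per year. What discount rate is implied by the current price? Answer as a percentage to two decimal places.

12.35%

Rearranging the constant-growth DDM: r = D₁/P₀ + g.
r = 3.9500 / 36.24 + 0.0145 = 0.10900 + 0.0145 = 0.12350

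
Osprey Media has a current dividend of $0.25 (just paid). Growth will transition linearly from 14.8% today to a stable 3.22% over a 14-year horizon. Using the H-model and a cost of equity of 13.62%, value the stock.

H-model: P₀ = D₀[(1+g_L) + H(g_S−g_L)]/(r−g_L), with H = 14/2 = 7.
P₀ = 0.25 × [(1+0.0322) + 7×(0.148−0.0322)] / (0.1362−0.0322)
   = 0.25 × 1.8428 / 0.104 = 4.4298

$4.43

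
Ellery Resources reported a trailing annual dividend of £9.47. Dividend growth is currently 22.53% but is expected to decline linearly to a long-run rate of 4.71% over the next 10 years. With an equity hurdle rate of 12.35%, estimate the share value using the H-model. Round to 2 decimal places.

H-model: P₀ = D₀[(1+g_L) + H(g_S−g_L)]/(r−g_L), with H = 10/2 = 5.
P₀ = 9.47 × [(1+0.0471) + 5×(0.2253−0.0471)] / (0.1235−0.0471)
   = 9.47 × 1.9381 / 0.0764 = 240.2331

£240.23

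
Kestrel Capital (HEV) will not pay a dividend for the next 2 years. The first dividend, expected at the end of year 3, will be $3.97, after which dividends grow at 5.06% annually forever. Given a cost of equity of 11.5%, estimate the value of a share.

$49.59

Deferred-dividend DDM. At t=2 the remaining stream is a growing perpetuity with first payment D_3 = 3.97.
V_2 = D_3/(r−g) = 3.97/(0.115−0.0506) = 61.6460
P₀ = V_2/(1+r)^2 = 61.6460/(1+0.115)^2 = 49.5855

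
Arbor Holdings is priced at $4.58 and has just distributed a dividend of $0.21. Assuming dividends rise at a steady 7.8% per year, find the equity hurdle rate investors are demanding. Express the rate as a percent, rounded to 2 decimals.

12.74%

Rearranging the constant-growth DDM: r = D₁/P₀ + g.
D₁ = 0.21 × (1 + 0.078) = 0.2264.
r = 0.2264 / 4.58 + 0.078 = 0.04943 + 0.078 = 0.12743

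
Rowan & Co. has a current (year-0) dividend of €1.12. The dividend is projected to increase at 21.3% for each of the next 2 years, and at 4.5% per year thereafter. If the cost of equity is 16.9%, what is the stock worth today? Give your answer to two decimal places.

Two-stage DDM. Project D₁…D_2 at 0.213, terminal growth 0.045, discount at r = 0.169.
D_1 = 1.3586
D_2 = 1.6479
Terminal value at t=2: TV = D_3/(r−g) = 1.7221/(0.169−0.045) = 13.8878
P₀ = 1.3586/(1+0.169)^1 + 1.6479/(1+0.169)^2 + 13.8878/(1+0.169)^2 = 12.5307

€12.53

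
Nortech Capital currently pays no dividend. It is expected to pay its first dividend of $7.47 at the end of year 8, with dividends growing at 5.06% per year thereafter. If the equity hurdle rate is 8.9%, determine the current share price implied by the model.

Deferred-dividend DDM. At t=7 the remaining stream is a growing perpetuity with first payment D_8 = 7.47.
V_7 = D_8/(r−g) = 7.47/(0.089−0.0506) = 194.5312
P₀ = V_7/(1+r)^7 = 194.5312/(1+0.089)^7 = 107.1012

$107.10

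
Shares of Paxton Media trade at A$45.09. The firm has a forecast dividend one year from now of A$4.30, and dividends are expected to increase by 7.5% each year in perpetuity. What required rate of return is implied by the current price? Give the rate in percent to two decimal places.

17.04%

Rearranging the constant-growth DDM: r = D₁/P₀ + g.
r = 4.3000 / 45.09 + 0.075 = 0.09536 + 0.075 = 0.17036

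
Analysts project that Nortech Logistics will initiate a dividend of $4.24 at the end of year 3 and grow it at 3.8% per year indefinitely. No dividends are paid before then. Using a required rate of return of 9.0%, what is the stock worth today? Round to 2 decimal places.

$68.63

Deferred-dividend DDM. At t=2 the remaining stream is a growing perpetuity with first payment D_3 = 4.24.
V_2 = D_3/(r−g) = 4.24/(0.09−0.038) = 81.5385
P₀ = V_2/(1+r)^2 = 81.5385/(1+0.09)^2 = 68.6293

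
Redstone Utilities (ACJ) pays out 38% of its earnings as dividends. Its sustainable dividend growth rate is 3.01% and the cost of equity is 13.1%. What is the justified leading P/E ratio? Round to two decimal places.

Justified leading P/E = b/(r−g) = 0.38/(0.131−0.0301) = 3.7661

3.77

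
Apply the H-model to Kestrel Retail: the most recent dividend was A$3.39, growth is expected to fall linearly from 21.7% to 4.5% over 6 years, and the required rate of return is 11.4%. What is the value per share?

A$76.69

H-model: P₀ = D₀[(1+g_L) + H(g_S−g_L)]/(r−g_L), with H = 6/2 = 3.
P₀ = 3.39 × [(1+0.045) + 3×(0.217−0.045)] / (0.114−0.045)
   = 3.39 × 1.5610 / 0.069 = 76.6926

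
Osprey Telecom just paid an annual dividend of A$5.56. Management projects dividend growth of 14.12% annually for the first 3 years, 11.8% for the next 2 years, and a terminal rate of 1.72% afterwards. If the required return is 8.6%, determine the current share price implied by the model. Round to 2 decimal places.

A$133.00

Three-stage DDM. Project D₁…D_5; terminal Gordon value at t=5 with g = 0.0172; discount at r = 0.086.
D_1 = 6.3451
D_2 = 7.2410
D_3 = 8.2634
D_4 = 9.2385
D_5 = 10.3287
TV_5 = 10.5063/(0.086−0.0172) = 152.7079
P₀ = Σ Dₜ/(1+r)ᵗ + TV_5/(1+r)^5 = 133.0040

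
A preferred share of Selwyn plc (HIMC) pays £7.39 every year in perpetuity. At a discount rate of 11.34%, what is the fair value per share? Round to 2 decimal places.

Zero-growth DDM (perpetuity): P₀ = D/r = 7.39 / 0.1134 = 65.1675

£65.17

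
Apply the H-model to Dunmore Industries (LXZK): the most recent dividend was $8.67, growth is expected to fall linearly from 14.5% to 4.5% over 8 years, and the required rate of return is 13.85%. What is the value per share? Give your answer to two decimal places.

H-model: P₀ = D₀[(1+g_L) + H(g_S−g_L)]/(r−g_L), with H = 8/2 = 4.
P₀ = 8.67 × [(1+0.045) + 4×(0.145−0.045)] / (0.1385−0.045)
   = 8.67 × 1.4450 / 0.0935 = 133.9909

$133.99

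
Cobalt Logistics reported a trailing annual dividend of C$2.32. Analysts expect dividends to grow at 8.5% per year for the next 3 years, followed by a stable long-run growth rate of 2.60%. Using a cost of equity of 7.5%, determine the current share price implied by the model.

Two-stage DDM. Project D₁…D_3 at 0.085, terminal growth 0.026, discount at r = 0.075.
D_1 = 2.5172
D_2 = 2.7312
D_3 = 2.9633
Terminal value at t=3: TV = D_4/(r−g) = 3.0404/(0.075−0.026) = 62.0481
P₀ = 2.5172/(1+0.075)^1 + 2.7312/(1+0.075)^2 + 2.9633/(1+0.075)^3 + 62.0481/(1+0.075)^3 = 57.0366

C$57.04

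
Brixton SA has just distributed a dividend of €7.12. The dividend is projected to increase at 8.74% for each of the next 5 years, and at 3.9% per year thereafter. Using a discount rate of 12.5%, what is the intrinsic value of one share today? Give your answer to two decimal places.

Two-stage DDM. Project D₁…D_5 at 0.0874, terminal growth 0.039, discount at r = 0.125.
D_1 = 7.7423
D_2 = 8.4190
D_3 = 9.1548
D_4 = 9.9549
D_5 = 10.8250
Terminal value at t=5: TV = D_6/(r−g) = 11.2471/(0.125−0.039) = 130.7807
P₀ = 7.7423/(1+0.125)^1 + 8.4190/(1+0.125)^2 + 9.1548/(1+0.125)^3 + 9.9549/(1+0.125)^4 + 10.8250/(1+0.125)^5 + 130.7807/(1+0.125)^5 = 104.7596

€104.76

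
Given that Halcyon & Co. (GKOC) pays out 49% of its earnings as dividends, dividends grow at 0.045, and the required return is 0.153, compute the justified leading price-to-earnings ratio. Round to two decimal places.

4.54

Justified leading P/E = b/(r−g) = 0.49/(0.153−0.045) = 4.5370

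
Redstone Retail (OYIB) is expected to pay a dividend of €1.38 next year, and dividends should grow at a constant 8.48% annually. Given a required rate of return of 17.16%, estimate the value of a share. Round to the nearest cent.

€15.90

Gordon growth model: P₀ = D₁/(r − g), with D₁ = 1.38 given directly.
P₀ = 1.3800 / (0.1716 − 0.0848) = 1.3800 / 0.0868 = 15.8986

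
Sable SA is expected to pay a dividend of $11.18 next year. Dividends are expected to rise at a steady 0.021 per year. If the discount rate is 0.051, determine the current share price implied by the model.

$372.67

Gordon growth model: P₀ = D₁/(r − g), with D₁ = 11.18 given directly.
P₀ = 11.1800 / (0.051 − 0.021) = 11.1800 / 0.03 = 372.6667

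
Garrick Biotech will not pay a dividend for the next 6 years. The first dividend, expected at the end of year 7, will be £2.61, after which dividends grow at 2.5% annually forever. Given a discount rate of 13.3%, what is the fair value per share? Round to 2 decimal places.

Deferred-dividend DDM. At t=6 the remaining stream is a growing perpetuity with first payment D_7 = 2.61.
V_6 = D_7/(r−g) = 2.61/(0.133−0.025) = 24.1667
P₀ = V_6/(1+r)^6 = 24.1667/(1+0.133)^6 = 11.4245

£11.42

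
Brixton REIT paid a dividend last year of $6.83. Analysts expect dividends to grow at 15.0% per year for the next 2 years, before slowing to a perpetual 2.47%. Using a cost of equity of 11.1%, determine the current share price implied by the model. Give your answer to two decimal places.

Two-stage DDM. Project D₁…D_2 at 0.15, terminal growth 0.0247, discount at r = 0.111.
D_1 = 7.8545
D_2 = 9.0327
Terminal value at t=2: TV = D_3/(r−g) = 9.2558/(0.111−0.0247) = 107.2512
P₀ = 7.8545/(1+0.111)^1 + 9.0327/(1+0.111)^2 + 107.2512/(1+0.111)^2 = 101.2786

$101.28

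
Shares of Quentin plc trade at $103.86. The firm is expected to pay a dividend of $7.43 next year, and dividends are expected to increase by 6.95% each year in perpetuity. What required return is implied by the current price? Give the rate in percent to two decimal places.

14.10%

Rearranging the constant-growth DDM: r = D₁/P₀ + g.
r = 7.4300 / 103.86 + 0.0695 = 0.07154 + 0.0695 = 0.14104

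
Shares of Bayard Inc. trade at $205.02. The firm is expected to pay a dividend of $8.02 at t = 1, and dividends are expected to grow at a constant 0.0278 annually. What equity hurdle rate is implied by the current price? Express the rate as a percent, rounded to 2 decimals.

6.69%

Rearranging the constant-growth DDM: r = D₁/P₀ + g.
r = 8.0200 / 205.02 + 0.0278 = 0.03912 + 0.0278 = 0.06692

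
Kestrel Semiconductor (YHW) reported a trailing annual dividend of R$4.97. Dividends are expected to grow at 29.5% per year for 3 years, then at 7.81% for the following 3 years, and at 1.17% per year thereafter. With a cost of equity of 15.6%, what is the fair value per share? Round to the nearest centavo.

Three-stage DDM. Project D₁…D_6; terminal Gordon value at t=6 with g = 0.0117; discount at r = 0.156.
D_1 = 6.4361
D_2 = 8.3348
D_3 = 10.7936
D_4 = 11.6366
D_5 = 12.5454
D_6 = 13.5252
TV_6 = 13.6834/(0.156−0.0117) = 94.8262
P₀ = Σ Dₜ/(1+r)ᵗ + TV_6/(1+r)^6 = 76.7882

R$76.79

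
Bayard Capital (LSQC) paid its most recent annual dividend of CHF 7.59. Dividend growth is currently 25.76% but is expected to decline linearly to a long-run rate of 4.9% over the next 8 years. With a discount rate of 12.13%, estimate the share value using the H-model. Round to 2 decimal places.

H-model: P₀ = D₀[(1+g_L) + H(g_S−g_L)]/(r−g_L), with H = 8/2 = 4.
P₀ = 7.59 × [(1+0.049) + 4×(0.2576−0.049)] / (0.1213−0.049)
   = 7.59 × 1.8834 / 0.0723 = 197.7179

CHF 197.72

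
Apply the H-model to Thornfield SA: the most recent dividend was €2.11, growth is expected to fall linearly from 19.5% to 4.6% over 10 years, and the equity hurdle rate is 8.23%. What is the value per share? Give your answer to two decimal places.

H-model: P₀ = D₀[(1+g_L) + H(g_S−g_L)]/(r−g_L), with H = 10/2 = 5.
P₀ = 2.11 × [(1+0.046) + 5×(0.195−0.046)] / (0.0823−0.046)
   = 2.11 × 1.7910 / 0.0363 = 104.1050

€104.10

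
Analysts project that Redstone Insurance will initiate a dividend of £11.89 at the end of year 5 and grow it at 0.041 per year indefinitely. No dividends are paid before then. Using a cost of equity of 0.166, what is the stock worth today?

£51.46

Deferred-dividend DDM. At t=4 the remaining stream is a growing perpetuity with first payment D_5 = 11.89.
V_4 = D_5/(r−g) = 11.89/(0.166−0.041) = 95.1200
P₀ = V_4/(1+r)^4 = 95.1200/(1+0.166)^4 = 51.4609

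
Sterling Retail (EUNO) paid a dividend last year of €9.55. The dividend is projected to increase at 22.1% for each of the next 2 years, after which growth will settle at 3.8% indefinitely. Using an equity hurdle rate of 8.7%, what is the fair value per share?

€278.03

Two-stage DDM. Project D₁…D_2 at 0.221, terminal growth 0.038, discount at r = 0.087.
D_1 = 11.6606
D_2 = 14.2375
Terminal value at t=2: TV = D_3/(r−g) = 14.7786/(0.087−0.038) = 301.6032
P₀ = 11.6606/(1+0.087)^1 + 14.2375/(1+0.087)^2 + 301.6032/(1+0.087)^2 = 278.0335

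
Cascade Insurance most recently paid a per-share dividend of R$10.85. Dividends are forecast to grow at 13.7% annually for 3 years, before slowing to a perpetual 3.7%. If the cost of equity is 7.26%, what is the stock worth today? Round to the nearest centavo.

Two-stage DDM. Project D₁…D_3 at 0.137, terminal growth 0.037, discount at r = 0.0726.
D_1 = 12.3364
D_2 = 14.0265
D_3 = 15.9482
Terminal value at t=3: TV = D_4/(r−g) = 16.5383/(0.0726−0.037) = 464.5579
P₀ = 12.3364/(1+0.0726)^1 + 14.0265/(1+0.0726)^2 + 15.9482/(1+0.0726)^3 + 464.5579/(1+0.0726)^3 = 413.0841

R$413.08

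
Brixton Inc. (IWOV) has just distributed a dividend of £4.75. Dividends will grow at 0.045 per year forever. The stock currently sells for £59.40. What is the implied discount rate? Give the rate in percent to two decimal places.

12.86%

Rearranging the constant-growth DDM: r = D₁/P₀ + g.
D₁ = 4.75 × (1 + 0.045) = 4.9637.
r = 4.9637 / 59.40 + 0.045 = 0.08356 + 0.045 = 0.12856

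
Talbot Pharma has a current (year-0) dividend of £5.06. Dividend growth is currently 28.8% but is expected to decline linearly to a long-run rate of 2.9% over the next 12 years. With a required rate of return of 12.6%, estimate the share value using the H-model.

£134.74

H-model: P₀ = D₀[(1+g_L) + H(g_S−g_L)]/(r−g_L), with H = 12/2 = 6.
P₀ = 5.06 × [(1+0.029) + 6×(0.288−0.029)] / (0.126−0.029)
   = 5.06 × 2.5830 / 0.097 = 134.7421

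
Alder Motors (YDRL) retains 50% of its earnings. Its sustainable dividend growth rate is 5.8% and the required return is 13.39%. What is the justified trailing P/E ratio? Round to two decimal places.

Payout ratio b = 1 − 0.50 = 0.50.
Justified trailing P/E = b(1+g)/(r−g) = 0.50×(1+0.058)/(0.1339−0.058) = 6.9697

6.97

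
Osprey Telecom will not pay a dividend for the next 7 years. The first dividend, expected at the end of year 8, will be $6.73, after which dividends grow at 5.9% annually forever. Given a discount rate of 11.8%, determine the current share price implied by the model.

Deferred-dividend DDM. At t=7 the remaining stream is a growing perpetuity with first payment D_8 = 6.73.
V_7 = D_8/(r−g) = 6.73/(0.118−0.059) = 114.0678
P₀ = V_7/(1+r)^7 = 114.0678/(1+0.118)^7 = 52.2481

$52.25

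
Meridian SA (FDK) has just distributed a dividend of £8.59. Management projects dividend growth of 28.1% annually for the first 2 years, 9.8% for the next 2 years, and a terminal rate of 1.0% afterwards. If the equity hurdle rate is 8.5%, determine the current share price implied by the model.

Three-stage DDM. Project D₁…D_4; terminal Gordon value at t=4 with g = 0.01; discount at r = 0.085.
D_1 = 11.0038
D_2 = 14.0959
D_3 = 15.4772
D_4 = 16.9940
TV_4 = 17.1640/(0.085−0.01) = 228.8528
P₀ = Σ Dₜ/(1+r)ᵗ + TV_4/(1+r)^4 = 211.6295

£211.63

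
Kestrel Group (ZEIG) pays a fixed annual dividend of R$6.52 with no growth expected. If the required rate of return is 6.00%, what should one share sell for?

Zero-growth DDM (perpetuity): P₀ = D/r = 6.52 / 0.06 = 108.6667

R$108.67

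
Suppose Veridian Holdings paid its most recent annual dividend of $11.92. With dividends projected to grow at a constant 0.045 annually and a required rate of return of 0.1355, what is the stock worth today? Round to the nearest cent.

Gordon growth model: P₀ = D₁/(r − g). D₁ = 11.92 × (1 + 0.045) = 12.4564.
P₀ = 12.4564 / (0.1355 − 0.045) = 12.4564 / 0.0905 = 137.6398

$137.64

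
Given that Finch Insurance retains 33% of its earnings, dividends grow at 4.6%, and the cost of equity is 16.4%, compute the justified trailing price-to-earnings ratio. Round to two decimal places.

Payout ratio b = 1 − 0.33 = 0.67.
Justified trailing P/E = b(1+g)/(r−g) = 0.67×(1+0.046)/(0.164−0.046) = 5.9392

5.94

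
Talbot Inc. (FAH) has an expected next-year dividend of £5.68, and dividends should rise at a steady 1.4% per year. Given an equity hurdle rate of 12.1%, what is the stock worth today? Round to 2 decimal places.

Gordon growth model: P₀ = D₁/(r − g), with D₁ = 5.68 given directly.
P₀ = 5.6800 / (0.121 − 0.014) = 5.6800 / 0.107 = 53.0841

£53.08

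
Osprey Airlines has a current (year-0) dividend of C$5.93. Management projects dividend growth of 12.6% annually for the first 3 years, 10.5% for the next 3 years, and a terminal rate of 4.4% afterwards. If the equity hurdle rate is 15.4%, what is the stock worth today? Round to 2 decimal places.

C$78.00

Three-stage DDM. Project D₁…D_6; terminal Gordon value at t=6 with g = 0.044; discount at r = 0.154.
D_1 = 6.6772
D_2 = 7.5185
D_3 = 8.4658
D_4 = 9.3547
D_5 = 10.3370
D_6 = 11.4224
TV_6 = 11.9250/(0.154−0.044) = 108.4088
P₀ = Σ Dₜ/(1+r)ᵗ + TV_6/(1+r)^6 = 78.0045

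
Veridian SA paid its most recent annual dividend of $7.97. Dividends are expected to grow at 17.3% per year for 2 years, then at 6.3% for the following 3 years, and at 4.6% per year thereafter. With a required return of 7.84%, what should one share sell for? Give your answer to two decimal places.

$337.16

Three-stage DDM. Project D₁…D_5; terminal Gordon value at t=5 with g = 0.046; discount at r = 0.0784.
D_1 = 9.3488
D_2 = 10.9662
D_3 = 11.6570
D_4 = 12.3914
D_5 = 13.1721
TV_5 = 13.7780/(0.0784−0.046) = 425.2466
P₀ = Σ Dₜ/(1+r)ᵗ + TV_5/(1+r)^5 = 337.1564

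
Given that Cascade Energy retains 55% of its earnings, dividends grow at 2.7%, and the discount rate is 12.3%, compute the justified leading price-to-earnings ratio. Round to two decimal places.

4.69

Payout ratio b = 1 − 0.55 = 0.45.
Justified leading P/E = b/(r−g) = 0.45/(0.123−0.027) = 4.6875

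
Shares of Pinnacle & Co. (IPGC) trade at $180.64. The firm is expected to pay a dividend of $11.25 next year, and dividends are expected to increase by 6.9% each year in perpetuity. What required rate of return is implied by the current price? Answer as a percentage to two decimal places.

13.13%

Rearranging the constant-growth DDM: r = D₁/P₀ + g.
r = 11.2500 / 180.64 + 0.069 = 0.06228 + 0.069 = 0.13128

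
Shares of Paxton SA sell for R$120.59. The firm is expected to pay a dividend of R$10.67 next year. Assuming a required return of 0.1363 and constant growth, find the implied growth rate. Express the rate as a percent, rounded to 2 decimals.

4.78%

From P₀ = D₁/(r − g), the implied growth is g = r − D₁/P₀.
g = 0.1363 − 10.67/120.59 = 0.1363 − 0.08848 = 0.04782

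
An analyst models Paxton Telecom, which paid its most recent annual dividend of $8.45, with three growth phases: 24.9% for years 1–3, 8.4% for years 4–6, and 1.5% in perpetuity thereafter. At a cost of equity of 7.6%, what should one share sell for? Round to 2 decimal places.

Three-stage DDM. Project D₁…D_6; terminal Gordon value at t=6 with g = 0.015; discount at r = 0.076.
D_1 = 10.5541
D_2 = 13.1820
D_3 = 16.4643
D_4 = 17.8473
D_5 = 19.3465
D_6 = 20.9716
TV_6 = 21.2862/(0.076−0.015) = 348.9539
P₀ = Σ Dₜ/(1+r)ᵗ + TV_6/(1+r)^6 = 299.5024

$299.50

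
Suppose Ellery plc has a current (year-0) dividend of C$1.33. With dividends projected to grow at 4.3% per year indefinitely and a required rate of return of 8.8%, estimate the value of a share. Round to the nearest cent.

Gordon growth model: P₀ = D₁/(r − g). D₁ = 1.33 × (1 + 0.043) = 1.3872.
P₀ = 1.3872 / (0.088 − 0.043) = 1.3872 / 0.045 = 30.8264

C$30.83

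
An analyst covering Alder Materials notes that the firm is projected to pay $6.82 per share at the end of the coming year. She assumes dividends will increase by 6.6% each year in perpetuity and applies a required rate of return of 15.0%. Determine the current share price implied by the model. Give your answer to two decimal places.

$81.19

Gordon growth model: P₀ = D₁/(r − g), with D₁ = 6.82 given directly.
P₀ = 6.8200 / (0.15 − 0.066) = 6.8200 / 0.084 = 81.1905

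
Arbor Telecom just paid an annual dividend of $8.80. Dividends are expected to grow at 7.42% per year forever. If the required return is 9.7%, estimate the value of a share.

Gordon growth model: P₀ = D₁/(r − g). D₁ = 8.80 × (1 + 0.0742) = 9.4530.
P₀ = 9.4530 / (0.097 − 0.0742) = 9.4530 / 0.0228 = 414.6035

$414.60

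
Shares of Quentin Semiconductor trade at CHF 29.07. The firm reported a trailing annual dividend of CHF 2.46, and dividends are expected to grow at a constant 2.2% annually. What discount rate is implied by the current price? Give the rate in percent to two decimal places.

Rearranging the constant-growth DDM: r = D₁/P₀ + g.
D₁ = 2.46 × (1 + 0.022) = 2.5141.
r = 2.5141 / 29.07 + 0.022 = 0.08649 + 0.022 = 0.10849

10.85%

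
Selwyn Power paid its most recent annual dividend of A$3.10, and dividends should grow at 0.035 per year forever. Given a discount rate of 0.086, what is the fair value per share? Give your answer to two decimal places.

A$62.91

Gordon growth model: P₀ = D₁/(r − g). D₁ = 3.10 × (1 + 0.035) = 3.2085.
P₀ = 3.2085 / (0.086 − 0.035) = 3.2085 / 0.051 = 62.9118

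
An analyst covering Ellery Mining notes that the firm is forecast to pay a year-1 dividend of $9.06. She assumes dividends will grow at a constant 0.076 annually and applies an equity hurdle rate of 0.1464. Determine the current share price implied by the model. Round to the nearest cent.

Gordon growth model: P₀ = D₁/(r − g), with D₁ = 9.06 given directly.
P₀ = 9.0600 / (0.1464 − 0.076) = 9.0600 / 0.0704 = 128.6932

$128.69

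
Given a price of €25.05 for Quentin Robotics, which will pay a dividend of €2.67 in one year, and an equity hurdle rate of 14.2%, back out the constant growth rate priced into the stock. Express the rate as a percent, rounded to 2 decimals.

From P₀ = D₁/(r − g), the implied growth is g = r − D₁/P₀.
g = 0.142 − 2.67/25.05 = 0.142 − 0.10659 = 0.03541

3.54%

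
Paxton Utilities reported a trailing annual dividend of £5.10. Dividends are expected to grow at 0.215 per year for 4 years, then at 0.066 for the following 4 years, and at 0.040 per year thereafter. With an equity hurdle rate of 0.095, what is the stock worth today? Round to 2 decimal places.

£186.86

Three-stage DDM. Project D₁…D_8; terminal Gordon value at t=8 with g = 0.04; discount at r = 0.095.
D_1 = 6.1965
D_2 = 7.5287
D_3 = 9.1474
D_4 = 11.1141
D_5 = 11.8477
D_6 = 12.6296
D_7 = 13.4632
D_8 = 14.3517
TV_8 = 14.9258/(0.095−0.04) = 271.3781
P₀ = Σ Dₜ/(1+r)ᵗ + TV_8/(1+r)^8 = 186.8639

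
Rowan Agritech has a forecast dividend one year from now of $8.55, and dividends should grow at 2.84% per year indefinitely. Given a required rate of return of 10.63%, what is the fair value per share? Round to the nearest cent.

Gordon growth model: P₀ = D₁/(r − g), with D₁ = 8.55 given directly.
P₀ = 8.5500 / (0.1063 − 0.0284) = 8.5500 / 0.0779 = 109.7561

$109.76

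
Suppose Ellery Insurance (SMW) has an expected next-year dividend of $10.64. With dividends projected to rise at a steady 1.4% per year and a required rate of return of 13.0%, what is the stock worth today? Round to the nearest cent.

$91.72

Gordon growth model: P₀ = D₁/(r − g), with D₁ = 10.64 given directly.
P₀ = 10.6400 / (0.13 − 0.014) = 10.6400 / 0.116 = 91.7241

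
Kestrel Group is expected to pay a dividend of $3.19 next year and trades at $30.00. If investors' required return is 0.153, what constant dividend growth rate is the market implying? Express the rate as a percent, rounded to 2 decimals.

From P₀ = D₁/(r − g), the implied growth is g = r − D₁/P₀.
g = 0.153 − 3.19/30.00 = 0.153 − 0.10633 = 0.04667

4.67%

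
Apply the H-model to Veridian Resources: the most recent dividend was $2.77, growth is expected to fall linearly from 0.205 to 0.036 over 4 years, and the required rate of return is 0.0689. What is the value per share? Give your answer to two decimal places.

$115.68

H-model: P₀ = D₀[(1+g_L) + H(g_S−g_L)]/(r−g_L), with H = 4/2 = 2.
P₀ = 2.77 × [(1+0.036) + 2×(0.205−0.036)] / (0.0689−0.036)
   = 2.77 × 1.3740 / 0.0329 = 115.6833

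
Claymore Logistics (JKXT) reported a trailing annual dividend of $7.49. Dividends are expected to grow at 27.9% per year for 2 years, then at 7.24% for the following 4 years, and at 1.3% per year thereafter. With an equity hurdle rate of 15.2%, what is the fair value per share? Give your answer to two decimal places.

Three-stage DDM. Project D₁…D_6; terminal Gordon value at t=6 with g = 0.013; discount at r = 0.152.
D_1 = 9.5797
D_2 = 12.2524
D_3 = 13.1395
D_4 = 14.0908
D_5 = 15.1110
D_6 = 16.2050
TV_6 = 16.4157/(0.152−0.013) = 118.0986
P₀ = Σ Dₜ/(1+r)ᵗ + TV_6/(1+r)^6 = 99.0522

$99.05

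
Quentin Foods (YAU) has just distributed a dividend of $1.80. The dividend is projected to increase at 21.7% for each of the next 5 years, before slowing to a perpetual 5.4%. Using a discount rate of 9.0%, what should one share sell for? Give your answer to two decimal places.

Two-stage DDM. Project D₁…D_5 at 0.217, terminal growth 0.054, discount at r = 0.09.
D_1 = 2.1906
D_2 = 2.6660
D_3 = 3.2445
D_4 = 3.9485
D_5 = 4.8054
Terminal value at t=5: TV = D_6/(r−g) = 5.0648/(0.09−0.054) = 140.6901
P₀ = 2.1906/(1+0.09)^1 + 2.6660/(1+0.09)^2 + 3.2445/(1+0.09)^3 + 3.9485/(1+0.09)^4 + 4.8054/(1+0.09)^5 + 140.6901/(1+0.09)^5 = 104.1182

$104.12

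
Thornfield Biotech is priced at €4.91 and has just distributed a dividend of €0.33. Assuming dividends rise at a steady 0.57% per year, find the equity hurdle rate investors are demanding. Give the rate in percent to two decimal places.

Rearranging the constant-growth DDM: r = D₁/P₀ + g.
D₁ = 0.33 × (1 + 0.0057) = 0.3319.
r = 0.3319 / 4.91 + 0.0057 = 0.06759 + 0.0057 = 0.07329

7.33%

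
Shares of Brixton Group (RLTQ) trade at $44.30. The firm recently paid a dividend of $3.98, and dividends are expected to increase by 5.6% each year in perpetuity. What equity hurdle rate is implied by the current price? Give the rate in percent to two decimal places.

Rearranging the constant-growth DDM: r = D₁/P₀ + g.
D₁ = 3.98 × (1 + 0.056) = 4.2029.
r = 4.2029 / 44.30 + 0.056 = 0.09487 + 0.056 = 0.15087

15.09%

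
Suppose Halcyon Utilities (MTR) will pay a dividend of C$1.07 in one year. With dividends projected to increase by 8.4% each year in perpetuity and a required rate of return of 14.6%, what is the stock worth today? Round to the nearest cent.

Gordon growth model: P₀ = D₁/(r − g), with D₁ = 1.07 given directly.
P₀ = 1.0700 / (0.146 − 0.084) = 1.0700 / 0.062 = 17.2581

C$17.26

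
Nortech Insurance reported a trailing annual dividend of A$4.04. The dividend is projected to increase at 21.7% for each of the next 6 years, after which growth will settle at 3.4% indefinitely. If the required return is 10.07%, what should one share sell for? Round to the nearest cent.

Two-stage DDM. Project D₁…D_6 at 0.217, terminal growth 0.034, discount at r = 0.1007.
D_1 = 4.9167
D_2 = 5.9836
D_3 = 7.2820
D_4 = 8.8622
D_5 = 10.7854
D_6 = 13.1258
Terminal value at t=6: TV = D_7/(r−g) = 13.5720/(0.1007−0.034) = 203.4790
P₀ = 4.9167/(1+0.1007)^1 + 5.9836/(1+0.1007)^2 + 7.2820/(1+0.1007)^3 + 8.8622/(1+0.1007)^4 + 10.7854/(1+0.1007)^5 + 13.1258/(1+0.1007)^6 + 203.4790/(1+0.1007)^6 = 149.3815

A$149.38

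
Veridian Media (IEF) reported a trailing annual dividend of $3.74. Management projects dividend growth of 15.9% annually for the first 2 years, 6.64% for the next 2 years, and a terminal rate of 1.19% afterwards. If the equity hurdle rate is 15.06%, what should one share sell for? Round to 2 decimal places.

Three-stage DDM. Project D₁…D_4; terminal Gordon value at t=4 with g = 0.0119; discount at r = 0.1506.
D_1 = 4.3347
D_2 = 5.0239
D_3 = 5.3575
D_4 = 5.7132
TV_4 = 5.7812/(0.1506−0.0119) = 41.6812
P₀ = Σ Dₜ/(1+r)ᵗ + TV_4/(1+r)^4 = 38.1206

$38.12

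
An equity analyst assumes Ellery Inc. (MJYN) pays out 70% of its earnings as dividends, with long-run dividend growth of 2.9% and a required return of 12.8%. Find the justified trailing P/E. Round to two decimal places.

Justified trailing P/E = b(1+g)/(r−g) = 0.70×(1+0.029)/(0.128−0.029) = 7.2758

7.28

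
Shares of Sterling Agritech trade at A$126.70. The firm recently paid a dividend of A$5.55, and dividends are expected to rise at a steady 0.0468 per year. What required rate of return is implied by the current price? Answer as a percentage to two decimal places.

Rearranging the constant-growth DDM: r = D₁/P₀ + g.
D₁ = 5.55 × (1 + 0.0468) = 5.8097.
r = 5.8097 / 126.70 + 0.0468 = 0.04585 + 0.0468 = 0.09265

9.27%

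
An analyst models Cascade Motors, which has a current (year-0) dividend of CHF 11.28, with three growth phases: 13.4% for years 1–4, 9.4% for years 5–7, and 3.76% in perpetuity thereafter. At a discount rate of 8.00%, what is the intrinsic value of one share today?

Three-stage DDM. Project D₁…D_7; terminal Gordon value at t=7 with g = 0.0376; discount at r = 0.08.
D_1 = 12.7915
D_2 = 14.5056
D_3 = 16.4493
D_4 = 18.6535
D_5 = 20.4070
D_6 = 22.3252
D_7 = 24.4238
TV_7 = 25.3421/(0.08−0.0376) = 597.6919
P₀ = Σ Dₜ/(1+r)ᵗ + TV_7/(1+r)^7 = 442.0050

CHF 442.01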